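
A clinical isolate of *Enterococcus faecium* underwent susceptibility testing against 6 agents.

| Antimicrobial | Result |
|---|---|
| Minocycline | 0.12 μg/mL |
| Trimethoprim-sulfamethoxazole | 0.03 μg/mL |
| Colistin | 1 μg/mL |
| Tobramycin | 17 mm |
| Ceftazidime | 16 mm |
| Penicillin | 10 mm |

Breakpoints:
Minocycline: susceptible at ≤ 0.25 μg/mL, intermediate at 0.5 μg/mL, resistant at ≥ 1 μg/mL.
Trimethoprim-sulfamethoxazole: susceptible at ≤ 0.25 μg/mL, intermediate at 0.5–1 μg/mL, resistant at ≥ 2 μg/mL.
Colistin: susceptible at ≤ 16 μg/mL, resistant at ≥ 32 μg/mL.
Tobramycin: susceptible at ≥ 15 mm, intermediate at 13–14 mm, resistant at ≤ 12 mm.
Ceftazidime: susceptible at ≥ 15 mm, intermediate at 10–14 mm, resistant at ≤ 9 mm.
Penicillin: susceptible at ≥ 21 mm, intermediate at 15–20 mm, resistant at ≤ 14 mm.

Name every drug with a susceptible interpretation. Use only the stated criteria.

Minocycline (0.12 μg/mL) ≤ 0.25 μg/mL ⇒ Susceptible
Trimethoprim-sulfamethoxazole 0.03 μg/mL: ≤ 0.25 μg/mL → S
Colistin: 1 μg/mL is ≤ 16 μg/mL → susceptible
Tobramycin (17 mm) ≥ 15 mm — susceptible
Ceftazidime 16 mm: ≥ 15 mm ⇒ susceptible
Penicillin 10 mm: ≤ 14 mm ⇒ Resistant

minocycline, trimethoprim-sulfamethoxazole, colistin, tobramycin, ceftazidime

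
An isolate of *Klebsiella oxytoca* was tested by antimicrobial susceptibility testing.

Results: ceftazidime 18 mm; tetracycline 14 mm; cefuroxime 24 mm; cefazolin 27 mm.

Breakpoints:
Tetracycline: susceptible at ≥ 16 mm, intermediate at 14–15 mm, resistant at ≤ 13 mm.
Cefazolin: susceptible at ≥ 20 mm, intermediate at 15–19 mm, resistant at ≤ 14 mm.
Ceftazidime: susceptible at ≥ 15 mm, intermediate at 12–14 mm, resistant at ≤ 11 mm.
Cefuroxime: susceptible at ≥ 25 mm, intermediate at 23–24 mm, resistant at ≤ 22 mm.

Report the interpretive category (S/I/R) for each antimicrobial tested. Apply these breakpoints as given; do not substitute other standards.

Ceftazidime 18 mm: ≥ 15 mm → Susceptible
Tetracycline: 14 mm is in 14–15 mm — intermediate
Cefuroxime: 24 mm is in 23–24 mm → Intermediate
Cefazolin (27 mm) ≥ 20 mm — Susceptible

S, I, I, S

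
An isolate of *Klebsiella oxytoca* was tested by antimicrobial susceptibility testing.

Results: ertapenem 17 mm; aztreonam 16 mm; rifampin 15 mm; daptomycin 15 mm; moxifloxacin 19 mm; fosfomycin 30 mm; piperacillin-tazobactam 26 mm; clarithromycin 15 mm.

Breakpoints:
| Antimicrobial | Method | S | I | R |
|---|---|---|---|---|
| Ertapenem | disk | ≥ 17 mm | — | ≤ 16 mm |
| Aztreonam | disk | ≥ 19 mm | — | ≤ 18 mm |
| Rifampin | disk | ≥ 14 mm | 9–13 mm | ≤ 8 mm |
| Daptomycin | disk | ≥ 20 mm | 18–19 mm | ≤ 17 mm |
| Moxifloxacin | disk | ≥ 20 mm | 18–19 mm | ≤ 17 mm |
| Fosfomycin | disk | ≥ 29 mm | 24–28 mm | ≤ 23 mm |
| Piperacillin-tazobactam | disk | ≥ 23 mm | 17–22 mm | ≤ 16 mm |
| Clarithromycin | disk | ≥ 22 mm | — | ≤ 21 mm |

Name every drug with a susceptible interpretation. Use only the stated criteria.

Ertapenem 17 mm: ≥ 17 mm — S
Aztreonam (16 mm) ≤ 18 mm ⇒ resistant
Rifampin: 15 mm is ≥ 14 mm — susceptible
Daptomycin 15 mm: ≤ 17 mm → Resistant
Moxifloxacin 19 mm: in 18–19 mm — I
Fosfomycin: 30 mm is ≥ 29 mm ⇒ S
Piperacillin-tazobactam 26 mm: ≥ 23 mm — susceptible
Clarithromycin 15 mm: ≤ 21 mm → R

ertapenem, rifampin, fosfomycin, piperacillin-tazobactam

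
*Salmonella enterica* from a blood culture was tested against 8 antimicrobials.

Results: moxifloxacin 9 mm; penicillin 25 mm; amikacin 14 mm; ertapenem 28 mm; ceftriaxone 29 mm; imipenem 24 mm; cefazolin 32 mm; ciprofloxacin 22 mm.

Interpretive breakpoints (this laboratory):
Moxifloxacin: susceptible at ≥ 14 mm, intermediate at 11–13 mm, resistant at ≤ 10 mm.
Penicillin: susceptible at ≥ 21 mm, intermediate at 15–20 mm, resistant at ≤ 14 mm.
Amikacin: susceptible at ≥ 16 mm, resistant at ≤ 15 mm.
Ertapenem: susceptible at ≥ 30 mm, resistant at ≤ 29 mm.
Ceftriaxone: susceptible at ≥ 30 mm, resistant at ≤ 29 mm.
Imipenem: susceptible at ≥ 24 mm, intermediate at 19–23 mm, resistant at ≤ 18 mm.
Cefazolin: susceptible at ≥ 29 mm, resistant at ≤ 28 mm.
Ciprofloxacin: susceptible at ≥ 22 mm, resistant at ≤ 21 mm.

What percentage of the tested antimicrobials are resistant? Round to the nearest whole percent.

50%

Moxifloxacin (9 mm) ≤ 10 mm → R
Penicillin 25 mm: ≥ 21 mm ⇒ S
Amikacin: 14 mm is ≤ 15 mm ⇒ Resistant
Ertapenem: 28 mm is ≤ 29 mm ⇒ R
Ceftriaxone (29 mm) ≤ 29 mm → R
Imipenem: 24 mm is ≥ 24 mm ⇒ Susceptible
Cefazolin (32 mm) ≥ 29 mm ⇒ S
Ciprofloxacin: 22 mm is ≥ 22 mm — Susceptible
Resistant: 4/8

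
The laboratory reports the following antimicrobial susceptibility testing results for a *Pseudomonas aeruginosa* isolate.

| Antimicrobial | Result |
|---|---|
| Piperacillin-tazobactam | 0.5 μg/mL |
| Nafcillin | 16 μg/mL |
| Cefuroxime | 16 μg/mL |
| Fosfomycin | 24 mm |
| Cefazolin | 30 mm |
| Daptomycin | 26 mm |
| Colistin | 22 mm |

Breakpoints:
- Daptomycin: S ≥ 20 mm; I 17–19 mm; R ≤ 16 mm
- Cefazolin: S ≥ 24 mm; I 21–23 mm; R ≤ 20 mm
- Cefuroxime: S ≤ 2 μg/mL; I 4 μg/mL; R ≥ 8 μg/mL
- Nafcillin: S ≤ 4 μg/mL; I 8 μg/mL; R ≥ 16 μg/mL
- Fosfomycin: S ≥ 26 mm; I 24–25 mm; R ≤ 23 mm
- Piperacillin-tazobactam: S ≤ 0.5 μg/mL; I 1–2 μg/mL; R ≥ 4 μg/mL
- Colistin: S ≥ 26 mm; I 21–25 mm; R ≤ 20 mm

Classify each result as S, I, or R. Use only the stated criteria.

S, R, R, I, S, S, I

Piperacillin-tazobactam 0.5 μg/mL: ≤ 0.5 μg/mL ⇒ susceptible
Nafcillin (16 μg/mL) ≥ 16 μg/mL — resistant
Cefuroxime: 16 μg/mL is ≥ 8 μg/mL — R
Fosfomycin 24 mm: in 24–25 mm → intermediate
Cefazolin: 30 mm is ≥ 24 mm — S
Daptomycin 26 mm: ≥ 20 mm — S
Colistin: 22 mm is in 21–25 mm → intermediate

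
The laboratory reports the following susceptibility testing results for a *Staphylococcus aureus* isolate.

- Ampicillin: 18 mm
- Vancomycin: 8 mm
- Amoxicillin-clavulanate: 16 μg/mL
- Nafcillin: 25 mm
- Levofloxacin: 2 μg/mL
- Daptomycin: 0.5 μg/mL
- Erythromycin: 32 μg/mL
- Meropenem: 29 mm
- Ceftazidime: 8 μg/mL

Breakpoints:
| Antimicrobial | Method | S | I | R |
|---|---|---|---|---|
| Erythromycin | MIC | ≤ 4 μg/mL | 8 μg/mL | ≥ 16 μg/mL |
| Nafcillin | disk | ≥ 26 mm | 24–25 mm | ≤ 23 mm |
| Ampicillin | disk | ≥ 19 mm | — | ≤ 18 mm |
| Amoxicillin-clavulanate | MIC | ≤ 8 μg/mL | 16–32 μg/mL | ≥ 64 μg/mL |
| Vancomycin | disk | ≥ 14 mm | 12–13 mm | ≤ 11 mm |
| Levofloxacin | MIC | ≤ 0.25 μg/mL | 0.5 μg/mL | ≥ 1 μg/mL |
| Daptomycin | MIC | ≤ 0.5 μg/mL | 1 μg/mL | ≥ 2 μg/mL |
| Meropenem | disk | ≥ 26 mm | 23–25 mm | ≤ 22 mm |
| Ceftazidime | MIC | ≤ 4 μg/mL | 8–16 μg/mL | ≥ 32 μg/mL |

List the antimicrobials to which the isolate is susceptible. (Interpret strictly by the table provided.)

Ampicillin (18 mm) ≤ 18 mm ⇒ Resistant
Vancomycin: 8 mm is ≤ 11 mm → resistant
Amoxicillin-clavulanate: 16 μg/mL is in 16–32 μg/mL — I
Nafcillin (25 mm) in 24–25 mm ⇒ intermediate
Levofloxacin 2 μg/mL: ≥ 1 μg/mL ⇒ R
Daptomycin (0.5 μg/mL) ≤ 0.5 μg/mL — Susceptible
Erythromycin (32 μg/mL) ≥ 16 μg/mL — Resistant
Meropenem: 29 mm is ≥ 26 mm ⇒ S
Ceftazidime (8 μg/mL) in 8–16 μg/mL — I

daptomycin, meropenem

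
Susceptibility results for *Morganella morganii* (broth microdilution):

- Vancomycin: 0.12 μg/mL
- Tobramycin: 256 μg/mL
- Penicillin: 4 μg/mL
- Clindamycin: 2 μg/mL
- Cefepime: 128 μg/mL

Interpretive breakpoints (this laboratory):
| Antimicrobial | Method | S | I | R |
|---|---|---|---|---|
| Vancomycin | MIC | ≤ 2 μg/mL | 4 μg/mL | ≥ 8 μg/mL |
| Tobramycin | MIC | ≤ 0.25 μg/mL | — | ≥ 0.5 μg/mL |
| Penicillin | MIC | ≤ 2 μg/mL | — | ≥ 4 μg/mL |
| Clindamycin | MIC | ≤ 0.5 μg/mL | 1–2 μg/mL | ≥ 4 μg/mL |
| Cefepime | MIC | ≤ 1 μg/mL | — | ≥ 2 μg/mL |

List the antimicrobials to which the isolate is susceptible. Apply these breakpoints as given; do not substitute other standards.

Vancomycin: 0.12 μg/mL is ≤ 2 μg/mL — Susceptible
Tobramycin 256 μg/mL: ≥ 0.5 μg/mL ⇒ resistant
Penicillin: 4 μg/mL is ≥ 4 μg/mL → resistant
Clindamycin 2 μg/mL: in 1–2 μg/mL ⇒ I
Cefepime: 128 μg/mL is ≥ 2 μg/mL → resistant

vancomycin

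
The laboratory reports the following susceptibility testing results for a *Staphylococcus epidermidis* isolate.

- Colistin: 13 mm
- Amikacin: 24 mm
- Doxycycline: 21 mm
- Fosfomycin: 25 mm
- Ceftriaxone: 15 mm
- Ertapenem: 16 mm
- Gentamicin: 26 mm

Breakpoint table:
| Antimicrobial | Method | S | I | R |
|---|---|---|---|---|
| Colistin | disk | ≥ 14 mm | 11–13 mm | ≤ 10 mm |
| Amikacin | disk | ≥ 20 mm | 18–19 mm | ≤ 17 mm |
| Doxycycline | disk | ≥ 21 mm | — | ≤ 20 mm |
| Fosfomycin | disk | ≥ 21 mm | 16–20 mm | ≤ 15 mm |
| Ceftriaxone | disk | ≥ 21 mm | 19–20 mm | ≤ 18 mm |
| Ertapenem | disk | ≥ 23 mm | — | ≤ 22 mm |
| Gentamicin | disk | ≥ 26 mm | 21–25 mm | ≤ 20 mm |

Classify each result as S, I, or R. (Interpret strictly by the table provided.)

Colistin (13 mm) in 11–13 mm — intermediate
Amikacin: 24 mm is ≥ 20 mm ⇒ susceptible
Doxycycline: 21 mm is ≥ 21 mm → S
Fosfomycin 25 mm: ≥ 21 mm — S
Ceftriaxone: 15 mm is ≤ 18 mm ⇒ resistant
Ertapenem 16 mm: ≤ 22 mm ⇒ R
Gentamicin 26 mm: ≥ 26 mm — susceptible

I, S, S, S, R, R, S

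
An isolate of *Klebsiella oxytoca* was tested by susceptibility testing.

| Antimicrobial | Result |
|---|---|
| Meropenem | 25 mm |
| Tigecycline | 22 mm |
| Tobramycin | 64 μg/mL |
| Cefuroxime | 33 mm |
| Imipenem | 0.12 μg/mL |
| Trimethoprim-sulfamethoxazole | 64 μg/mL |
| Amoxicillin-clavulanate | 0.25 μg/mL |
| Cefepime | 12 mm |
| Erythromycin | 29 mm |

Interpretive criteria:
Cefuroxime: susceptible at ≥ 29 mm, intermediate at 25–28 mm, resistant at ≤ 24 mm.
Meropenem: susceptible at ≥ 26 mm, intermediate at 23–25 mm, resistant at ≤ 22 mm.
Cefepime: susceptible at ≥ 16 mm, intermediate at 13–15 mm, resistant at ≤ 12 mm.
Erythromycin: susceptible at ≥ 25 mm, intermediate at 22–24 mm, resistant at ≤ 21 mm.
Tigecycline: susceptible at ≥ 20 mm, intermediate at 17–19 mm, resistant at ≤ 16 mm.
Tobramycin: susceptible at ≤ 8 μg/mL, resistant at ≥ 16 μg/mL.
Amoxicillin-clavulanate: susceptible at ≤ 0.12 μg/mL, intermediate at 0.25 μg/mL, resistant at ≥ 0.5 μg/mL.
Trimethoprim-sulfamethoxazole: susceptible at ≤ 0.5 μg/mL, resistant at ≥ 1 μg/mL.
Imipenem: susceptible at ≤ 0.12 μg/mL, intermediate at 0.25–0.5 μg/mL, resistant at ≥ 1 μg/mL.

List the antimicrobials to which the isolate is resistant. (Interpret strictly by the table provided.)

tobramycin, trimethoprim-sulfamethoxazole, cefepime

Meropenem: 25 mm is in 23–25 mm → I
Tigecycline (22 mm) ≥ 20 mm → S
Tobramycin (64 μg/mL) ≥ 16 μg/mL ⇒ Resistant
Cefuroxime 33 mm: ≥ 29 mm ⇒ Susceptible
Imipenem: 0.12 μg/mL is ≤ 0.12 μg/mL ⇒ S
Trimethoprim-sulfamethoxazole 64 μg/mL: ≥ 1 μg/mL — resistant
Amoxicillin-clavulanate 0.25 μg/mL: = 0.25 μg/mL ⇒ Intermediate
Cefepime (12 mm) ≤ 12 mm — Resistant
Erythromycin (29 mm) ≥ 25 mm → susceptible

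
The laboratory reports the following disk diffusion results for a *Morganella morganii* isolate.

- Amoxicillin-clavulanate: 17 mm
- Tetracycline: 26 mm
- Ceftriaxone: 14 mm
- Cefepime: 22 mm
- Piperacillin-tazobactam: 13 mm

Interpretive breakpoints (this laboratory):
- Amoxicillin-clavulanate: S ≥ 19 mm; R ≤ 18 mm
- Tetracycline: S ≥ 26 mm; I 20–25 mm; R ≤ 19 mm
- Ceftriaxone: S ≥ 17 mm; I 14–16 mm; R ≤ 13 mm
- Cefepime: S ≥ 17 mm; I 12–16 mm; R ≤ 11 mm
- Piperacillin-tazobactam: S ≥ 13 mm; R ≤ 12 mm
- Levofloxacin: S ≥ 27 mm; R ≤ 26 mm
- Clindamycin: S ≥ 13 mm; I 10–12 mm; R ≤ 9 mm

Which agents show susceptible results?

Amoxicillin-clavulanate: 17 mm is ≤ 18 mm ⇒ Resistant
Tetracycline: 26 mm is ≥ 26 mm — S
Ceftriaxone 14 mm: in 14–16 mm → I
Cefepime: 22 mm is ≥ 17 mm ⇒ susceptible
Piperacillin-tazobactam: 13 mm is ≥ 13 mm ⇒ S

tetracycline, cefepime, piperacillin-tazobactam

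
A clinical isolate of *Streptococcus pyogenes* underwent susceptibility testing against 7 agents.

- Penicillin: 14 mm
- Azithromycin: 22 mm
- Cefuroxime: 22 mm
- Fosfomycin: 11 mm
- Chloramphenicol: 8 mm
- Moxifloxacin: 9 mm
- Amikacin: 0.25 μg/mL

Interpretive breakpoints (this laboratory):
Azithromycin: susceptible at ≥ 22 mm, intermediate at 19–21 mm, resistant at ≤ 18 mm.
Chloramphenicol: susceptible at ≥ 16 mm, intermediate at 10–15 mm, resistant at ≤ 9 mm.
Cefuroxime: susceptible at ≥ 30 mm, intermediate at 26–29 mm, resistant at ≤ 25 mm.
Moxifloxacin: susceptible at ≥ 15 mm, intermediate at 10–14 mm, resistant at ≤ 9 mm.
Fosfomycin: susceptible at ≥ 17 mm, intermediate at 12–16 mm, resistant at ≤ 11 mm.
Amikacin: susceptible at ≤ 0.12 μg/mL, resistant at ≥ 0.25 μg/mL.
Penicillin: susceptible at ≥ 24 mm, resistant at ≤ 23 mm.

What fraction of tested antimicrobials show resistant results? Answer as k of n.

Penicillin (14 mm) ≤ 23 mm → R
Azithromycin: 22 mm is ≥ 22 mm — Susceptible
Cefuroxime (22 mm) ≤ 25 mm → R
Fosfomycin 11 mm: ≤ 11 mm → resistant
Chloramphenicol: 8 mm is ≤ 9 mm — R
Moxifloxacin 9 mm: ≤ 9 mm → resistant
Amikacin: 0.25 μg/mL is ≥ 0.25 μg/mL — resistant
Resistant: 6/7

6 of 7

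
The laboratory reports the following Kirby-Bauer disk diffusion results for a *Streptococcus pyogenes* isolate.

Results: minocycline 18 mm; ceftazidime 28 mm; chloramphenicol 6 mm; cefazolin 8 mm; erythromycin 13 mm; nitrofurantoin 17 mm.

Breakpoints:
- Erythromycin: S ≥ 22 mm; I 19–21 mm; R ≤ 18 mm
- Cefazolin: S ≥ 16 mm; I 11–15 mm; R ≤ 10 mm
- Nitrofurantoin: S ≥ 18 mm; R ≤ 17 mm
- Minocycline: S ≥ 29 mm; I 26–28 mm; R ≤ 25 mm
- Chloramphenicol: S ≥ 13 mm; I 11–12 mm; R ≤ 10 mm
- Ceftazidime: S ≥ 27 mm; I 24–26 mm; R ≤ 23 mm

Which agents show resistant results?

Minocycline 18 mm: ≤ 25 mm — R
Ceftazidime 28 mm: ≥ 27 mm → S
Chloramphenicol (6 mm) ≤ 10 mm → R
Cefazolin 8 mm: ≤ 10 mm → Resistant
Erythromycin (13 mm) ≤ 18 mm — resistant
Nitrofurantoin (17 mm) ≤ 17 mm → Resistant

minocycline, chloramphenicol, cefazolin, erythromycin, nitrofurantoin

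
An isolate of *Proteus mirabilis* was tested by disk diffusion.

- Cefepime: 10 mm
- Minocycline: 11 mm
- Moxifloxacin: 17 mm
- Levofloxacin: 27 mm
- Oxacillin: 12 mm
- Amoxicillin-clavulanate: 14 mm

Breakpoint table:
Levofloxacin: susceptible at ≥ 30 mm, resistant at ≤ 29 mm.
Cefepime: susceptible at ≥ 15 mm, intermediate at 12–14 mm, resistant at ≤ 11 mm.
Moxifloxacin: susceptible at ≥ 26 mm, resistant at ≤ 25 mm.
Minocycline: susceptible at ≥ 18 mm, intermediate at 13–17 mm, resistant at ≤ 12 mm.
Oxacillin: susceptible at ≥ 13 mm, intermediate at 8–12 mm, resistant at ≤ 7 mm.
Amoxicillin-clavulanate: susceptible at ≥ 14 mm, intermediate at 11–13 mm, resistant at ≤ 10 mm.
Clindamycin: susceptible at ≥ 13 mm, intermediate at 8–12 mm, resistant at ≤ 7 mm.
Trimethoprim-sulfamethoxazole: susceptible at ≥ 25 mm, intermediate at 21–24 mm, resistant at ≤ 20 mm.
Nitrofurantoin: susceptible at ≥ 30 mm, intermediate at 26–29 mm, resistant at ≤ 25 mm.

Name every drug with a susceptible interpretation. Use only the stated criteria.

Cefepime (10 mm) ≤ 11 mm → resistant
Minocycline: 11 mm is ≤ 12 mm → Resistant
Moxifloxacin 17 mm: ≤ 25 mm → Resistant
Levofloxacin (27 mm) ≤ 29 mm → R
Oxacillin 12 mm: in 8–12 mm ⇒ intermediate
Amoxicillin-clavulanate (14 mm) ≥ 14 mm → S

amoxicillin-clavulanate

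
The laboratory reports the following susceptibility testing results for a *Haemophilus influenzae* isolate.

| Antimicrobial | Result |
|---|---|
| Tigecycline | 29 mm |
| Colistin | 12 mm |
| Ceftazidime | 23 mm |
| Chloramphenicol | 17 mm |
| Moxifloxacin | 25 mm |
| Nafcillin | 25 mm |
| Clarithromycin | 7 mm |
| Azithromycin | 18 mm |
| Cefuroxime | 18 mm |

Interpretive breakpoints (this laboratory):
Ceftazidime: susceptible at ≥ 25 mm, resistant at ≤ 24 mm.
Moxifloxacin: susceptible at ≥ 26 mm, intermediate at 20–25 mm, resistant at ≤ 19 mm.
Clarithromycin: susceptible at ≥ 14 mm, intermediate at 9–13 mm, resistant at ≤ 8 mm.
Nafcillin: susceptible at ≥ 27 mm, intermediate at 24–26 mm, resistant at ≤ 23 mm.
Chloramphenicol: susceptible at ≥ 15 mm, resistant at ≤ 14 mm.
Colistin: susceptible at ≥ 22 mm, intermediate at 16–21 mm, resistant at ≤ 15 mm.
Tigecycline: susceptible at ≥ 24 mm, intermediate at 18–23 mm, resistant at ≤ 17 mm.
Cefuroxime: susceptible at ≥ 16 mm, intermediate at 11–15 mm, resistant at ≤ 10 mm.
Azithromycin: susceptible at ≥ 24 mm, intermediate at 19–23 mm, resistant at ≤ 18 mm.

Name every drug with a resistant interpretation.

colistin, ceftazidime, clarithromycin, azithromycin

Tigecycline: 29 mm is ≥ 24 mm — susceptible
Colistin: 12 mm is ≤ 15 mm → Resistant
Ceftazidime 23 mm: ≤ 24 mm — Resistant
Chloramphenicol (17 mm) ≥ 15 mm — Susceptible
Moxifloxacin 25 mm: in 20–25 mm — Intermediate
Nafcillin: 25 mm is in 24–26 mm — Intermediate
Clarithromycin: 7 mm is ≤ 8 mm — R
Azithromycin: 18 mm is ≤ 18 mm → resistant
Cefuroxime (18 mm) ≥ 16 mm — S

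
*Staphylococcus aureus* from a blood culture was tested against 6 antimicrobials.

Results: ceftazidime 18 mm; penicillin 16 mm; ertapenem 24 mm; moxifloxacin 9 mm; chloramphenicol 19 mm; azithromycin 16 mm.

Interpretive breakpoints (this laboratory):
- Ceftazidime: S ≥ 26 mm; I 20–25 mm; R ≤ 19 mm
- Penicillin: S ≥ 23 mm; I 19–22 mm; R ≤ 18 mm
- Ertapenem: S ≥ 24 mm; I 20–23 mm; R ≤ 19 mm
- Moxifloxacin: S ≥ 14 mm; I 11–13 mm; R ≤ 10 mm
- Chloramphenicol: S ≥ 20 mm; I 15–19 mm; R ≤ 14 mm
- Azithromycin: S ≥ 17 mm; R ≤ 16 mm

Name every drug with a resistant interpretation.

Ceftazidime 18 mm: ≤ 19 mm → resistant
Penicillin 16 mm: ≤ 18 mm → resistant
Ertapenem 24 mm: ≥ 24 mm ⇒ S
Moxifloxacin (9 mm) ≤ 10 mm → R
Chloramphenicol 19 mm: in 15–19 mm → Intermediate
Azithromycin: 16 mm is ≤ 16 mm ⇒ R

ceftazidime, penicillin, moxifloxacin, azithromycin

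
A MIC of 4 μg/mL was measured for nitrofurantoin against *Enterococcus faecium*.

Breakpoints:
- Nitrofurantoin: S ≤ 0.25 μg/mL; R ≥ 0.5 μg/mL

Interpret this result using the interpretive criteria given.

Nitrofurantoin (4 μg/mL) ≥ 0.5 μg/mL → R

Resistant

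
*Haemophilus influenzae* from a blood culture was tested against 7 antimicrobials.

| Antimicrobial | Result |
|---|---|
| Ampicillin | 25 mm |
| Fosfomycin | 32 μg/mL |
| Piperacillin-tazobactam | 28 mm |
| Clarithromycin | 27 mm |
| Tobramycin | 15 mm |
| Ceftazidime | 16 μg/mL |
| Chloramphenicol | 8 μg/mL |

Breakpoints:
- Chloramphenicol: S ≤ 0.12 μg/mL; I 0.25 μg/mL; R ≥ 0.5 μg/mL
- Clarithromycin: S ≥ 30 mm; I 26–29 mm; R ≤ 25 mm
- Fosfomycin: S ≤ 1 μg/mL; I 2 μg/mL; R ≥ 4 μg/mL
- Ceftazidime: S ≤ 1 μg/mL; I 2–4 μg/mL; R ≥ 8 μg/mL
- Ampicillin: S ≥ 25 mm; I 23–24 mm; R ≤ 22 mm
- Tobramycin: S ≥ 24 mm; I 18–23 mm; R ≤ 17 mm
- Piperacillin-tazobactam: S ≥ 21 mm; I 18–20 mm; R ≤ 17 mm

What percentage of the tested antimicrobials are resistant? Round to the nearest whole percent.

Ampicillin (25 mm) ≥ 25 mm — susceptible
Fosfomycin: 32 μg/mL is ≥ 4 μg/mL — Resistant
Piperacillin-tazobactam 28 mm: ≥ 21 mm → susceptible
Clarithromycin: 27 mm is in 26–29 mm ⇒ Intermediate
Tobramycin: 15 mm is ≤ 17 mm ⇒ resistant
Ceftazidime 16 μg/mL: ≥ 8 μg/mL — Resistant
Chloramphenicol: 8 μg/mL is ≥ 0.5 μg/mL → Resistant
Resistant: 4/7

57%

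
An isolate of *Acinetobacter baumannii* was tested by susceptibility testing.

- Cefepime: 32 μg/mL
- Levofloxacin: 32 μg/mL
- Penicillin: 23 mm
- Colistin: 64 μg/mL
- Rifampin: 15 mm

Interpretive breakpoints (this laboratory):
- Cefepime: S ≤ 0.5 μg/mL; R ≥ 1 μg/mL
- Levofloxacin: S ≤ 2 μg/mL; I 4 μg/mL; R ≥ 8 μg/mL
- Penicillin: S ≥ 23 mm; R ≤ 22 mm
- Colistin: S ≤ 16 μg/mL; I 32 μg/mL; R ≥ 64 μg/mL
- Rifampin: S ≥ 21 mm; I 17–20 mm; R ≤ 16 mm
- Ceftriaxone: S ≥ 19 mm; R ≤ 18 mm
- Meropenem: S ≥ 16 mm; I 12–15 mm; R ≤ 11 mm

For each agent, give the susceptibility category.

Cefepime: 32 μg/mL is ≥ 1 μg/mL ⇒ resistant
Levofloxacin (32 μg/mL) ≥ 8 μg/mL → resistant
Penicillin 23 mm: ≥ 23 mm → S
Colistin (64 μg/mL) ≥ 64 μg/mL → R
Rifampin (15 mm) ≤ 16 mm → R

R, R, S, R, R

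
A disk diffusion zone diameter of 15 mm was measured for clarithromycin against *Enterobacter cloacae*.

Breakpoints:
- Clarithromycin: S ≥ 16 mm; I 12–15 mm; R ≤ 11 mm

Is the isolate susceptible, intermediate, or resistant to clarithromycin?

Intermediate

Clarithromycin: 15 mm is in 12–15 mm → Intermediate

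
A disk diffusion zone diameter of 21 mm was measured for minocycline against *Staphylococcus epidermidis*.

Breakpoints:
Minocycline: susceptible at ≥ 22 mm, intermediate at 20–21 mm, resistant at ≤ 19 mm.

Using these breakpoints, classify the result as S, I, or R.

Minocycline 21 mm: in 20–21 mm — intermediate

Intermediate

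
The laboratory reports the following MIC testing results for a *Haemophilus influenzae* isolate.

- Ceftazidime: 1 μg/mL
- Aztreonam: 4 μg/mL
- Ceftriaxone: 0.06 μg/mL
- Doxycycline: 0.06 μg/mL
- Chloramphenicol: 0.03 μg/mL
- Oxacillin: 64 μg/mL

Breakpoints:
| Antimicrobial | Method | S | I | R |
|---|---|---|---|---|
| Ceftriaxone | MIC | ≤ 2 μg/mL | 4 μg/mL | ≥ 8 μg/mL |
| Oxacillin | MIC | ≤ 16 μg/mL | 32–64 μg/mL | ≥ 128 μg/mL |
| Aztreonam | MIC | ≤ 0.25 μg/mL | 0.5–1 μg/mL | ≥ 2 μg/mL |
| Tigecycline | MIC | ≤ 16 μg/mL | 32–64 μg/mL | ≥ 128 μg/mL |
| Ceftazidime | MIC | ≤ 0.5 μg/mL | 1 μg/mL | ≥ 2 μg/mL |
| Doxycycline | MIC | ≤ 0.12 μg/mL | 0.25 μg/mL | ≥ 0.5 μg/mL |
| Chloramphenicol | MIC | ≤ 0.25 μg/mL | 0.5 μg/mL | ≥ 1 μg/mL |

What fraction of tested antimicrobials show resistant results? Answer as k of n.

1 of 6

Ceftazidime 1 μg/mL: = 1 μg/mL ⇒ intermediate
Aztreonam: 4 μg/mL is ≥ 2 μg/mL → resistant
Ceftriaxone: 0.06 μg/mL is ≤ 2 μg/mL ⇒ Susceptible
Doxycycline (0.06 μg/mL) ≤ 0.12 μg/mL → S
Chloramphenicol 0.03 μg/mL: ≤ 0.25 μg/mL — S
Oxacillin (64 μg/mL) in 32–64 μg/mL → intermediate
Resistant: 1/6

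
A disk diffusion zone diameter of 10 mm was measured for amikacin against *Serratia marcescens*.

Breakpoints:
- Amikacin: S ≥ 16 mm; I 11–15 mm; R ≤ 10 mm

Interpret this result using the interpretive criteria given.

Amikacin: 10 mm is ≤ 10 mm → Resistant

Resistant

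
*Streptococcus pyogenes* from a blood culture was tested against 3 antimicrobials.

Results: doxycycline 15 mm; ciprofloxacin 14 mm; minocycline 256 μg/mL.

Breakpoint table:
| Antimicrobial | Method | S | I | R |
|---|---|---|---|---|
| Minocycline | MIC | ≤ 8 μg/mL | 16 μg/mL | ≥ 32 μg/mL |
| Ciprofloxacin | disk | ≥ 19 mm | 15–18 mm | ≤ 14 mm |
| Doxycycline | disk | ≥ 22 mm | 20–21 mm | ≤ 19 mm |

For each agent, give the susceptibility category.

R, R, R

Doxycycline: 15 mm is ≤ 19 mm → Resistant
Ciprofloxacin (14 mm) ≤ 14 mm — Resistant
Minocycline 256 μg/mL: ≥ 32 μg/mL — Resistant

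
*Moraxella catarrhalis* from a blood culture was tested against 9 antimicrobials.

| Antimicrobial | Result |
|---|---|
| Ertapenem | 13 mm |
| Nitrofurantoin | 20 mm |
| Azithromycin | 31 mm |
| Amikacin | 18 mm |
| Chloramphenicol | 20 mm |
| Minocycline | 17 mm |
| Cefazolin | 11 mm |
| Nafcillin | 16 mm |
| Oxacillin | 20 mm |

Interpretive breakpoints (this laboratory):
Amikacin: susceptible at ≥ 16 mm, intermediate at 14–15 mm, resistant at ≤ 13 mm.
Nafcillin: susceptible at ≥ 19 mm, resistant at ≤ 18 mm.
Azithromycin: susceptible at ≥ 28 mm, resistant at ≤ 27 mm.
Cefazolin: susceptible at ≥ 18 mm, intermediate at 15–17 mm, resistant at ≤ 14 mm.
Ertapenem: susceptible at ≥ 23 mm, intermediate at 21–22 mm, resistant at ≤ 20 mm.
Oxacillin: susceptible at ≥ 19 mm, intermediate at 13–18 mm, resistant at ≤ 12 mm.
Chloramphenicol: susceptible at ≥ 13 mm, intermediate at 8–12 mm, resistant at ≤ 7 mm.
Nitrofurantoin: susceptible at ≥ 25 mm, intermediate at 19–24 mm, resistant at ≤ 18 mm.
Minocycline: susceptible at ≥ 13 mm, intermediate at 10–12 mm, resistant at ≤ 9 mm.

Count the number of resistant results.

3

Ertapenem: 13 mm is ≤ 20 mm ⇒ Resistant
Nitrofurantoin: 20 mm is in 19–24 mm — intermediate
Azithromycin: 31 mm is ≥ 28 mm → S
Amikacin (18 mm) ≥ 16 mm → susceptible
Chloramphenicol (20 mm) ≥ 13 mm → Susceptible
Minocycline: 17 mm is ≥ 13 mm ⇒ S
Cefazolin (11 mm) ≤ 14 mm ⇒ R
Nafcillin 16 mm: ≤ 18 mm → R
Oxacillin: 20 mm is ≥ 19 mm — susceptible
Resistant: 3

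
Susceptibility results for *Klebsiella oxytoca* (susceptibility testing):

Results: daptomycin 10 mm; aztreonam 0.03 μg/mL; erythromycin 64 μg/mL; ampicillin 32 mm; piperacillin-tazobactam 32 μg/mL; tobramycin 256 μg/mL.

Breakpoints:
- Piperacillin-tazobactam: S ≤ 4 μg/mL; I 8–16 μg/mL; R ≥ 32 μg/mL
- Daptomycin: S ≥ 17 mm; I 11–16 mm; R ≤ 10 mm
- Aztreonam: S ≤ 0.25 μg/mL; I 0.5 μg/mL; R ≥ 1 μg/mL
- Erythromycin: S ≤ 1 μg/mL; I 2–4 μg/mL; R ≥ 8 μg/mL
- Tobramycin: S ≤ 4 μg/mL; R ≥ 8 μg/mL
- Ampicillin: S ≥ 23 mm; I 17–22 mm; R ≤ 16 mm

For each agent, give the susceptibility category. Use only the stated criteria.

R, S, R, S, R, R

Daptomycin (10 mm) ≤ 10 mm → Resistant
Aztreonam (0.03 μg/mL) ≤ 0.25 μg/mL — susceptible
Erythromycin (64 μg/mL) ≥ 8 μg/mL → Resistant
Ampicillin 32 mm: ≥ 23 mm — susceptible
Piperacillin-tazobactam: 32 μg/mL is ≥ 32 μg/mL — R
Tobramycin 256 μg/mL: ≥ 8 μg/mL — Resistant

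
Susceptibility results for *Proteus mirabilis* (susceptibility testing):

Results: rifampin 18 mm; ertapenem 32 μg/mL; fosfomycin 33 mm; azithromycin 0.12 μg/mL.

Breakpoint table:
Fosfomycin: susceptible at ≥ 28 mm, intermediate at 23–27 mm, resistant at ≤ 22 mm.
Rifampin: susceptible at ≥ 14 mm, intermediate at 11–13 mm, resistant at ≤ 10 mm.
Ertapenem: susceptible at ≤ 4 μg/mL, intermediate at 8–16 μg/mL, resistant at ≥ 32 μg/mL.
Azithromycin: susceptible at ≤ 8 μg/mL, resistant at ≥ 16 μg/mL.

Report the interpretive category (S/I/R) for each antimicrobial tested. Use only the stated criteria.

Rifampin 18 mm: ≥ 14 mm — susceptible
Ertapenem 32 μg/mL: ≥ 32 μg/mL → R
Fosfomycin (33 mm) ≥ 28 mm ⇒ susceptible
Azithromycin: 0.12 μg/mL is ≤ 8 μg/mL → Susceptible

S, R, S, S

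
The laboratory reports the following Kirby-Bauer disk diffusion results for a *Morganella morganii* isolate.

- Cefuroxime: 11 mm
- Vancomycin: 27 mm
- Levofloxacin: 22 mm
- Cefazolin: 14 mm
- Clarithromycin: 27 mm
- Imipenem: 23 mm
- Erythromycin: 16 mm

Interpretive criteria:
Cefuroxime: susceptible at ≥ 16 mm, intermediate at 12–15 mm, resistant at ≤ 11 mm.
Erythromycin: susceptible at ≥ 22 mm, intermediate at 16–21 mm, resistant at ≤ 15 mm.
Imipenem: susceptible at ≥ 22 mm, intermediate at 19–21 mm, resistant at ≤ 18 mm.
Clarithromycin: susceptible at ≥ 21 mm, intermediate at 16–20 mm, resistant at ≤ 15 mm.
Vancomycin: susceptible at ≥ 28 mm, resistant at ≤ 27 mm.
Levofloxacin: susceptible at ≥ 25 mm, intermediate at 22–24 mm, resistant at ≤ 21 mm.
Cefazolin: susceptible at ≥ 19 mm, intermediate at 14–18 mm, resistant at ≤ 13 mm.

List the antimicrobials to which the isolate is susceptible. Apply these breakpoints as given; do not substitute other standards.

clarithromycin, imipenem

Cefuroxime 11 mm: ≤ 11 mm ⇒ R
Vancomycin: 27 mm is ≤ 27 mm ⇒ resistant
Levofloxacin (22 mm) in 22–24 mm — Intermediate
Cefazolin (14 mm) in 14–18 mm → I
Clarithromycin (27 mm) ≥ 21 mm — susceptible
Imipenem: 23 mm is ≥ 22 mm — S
Erythromycin: 16 mm is in 16–21 mm — intermediate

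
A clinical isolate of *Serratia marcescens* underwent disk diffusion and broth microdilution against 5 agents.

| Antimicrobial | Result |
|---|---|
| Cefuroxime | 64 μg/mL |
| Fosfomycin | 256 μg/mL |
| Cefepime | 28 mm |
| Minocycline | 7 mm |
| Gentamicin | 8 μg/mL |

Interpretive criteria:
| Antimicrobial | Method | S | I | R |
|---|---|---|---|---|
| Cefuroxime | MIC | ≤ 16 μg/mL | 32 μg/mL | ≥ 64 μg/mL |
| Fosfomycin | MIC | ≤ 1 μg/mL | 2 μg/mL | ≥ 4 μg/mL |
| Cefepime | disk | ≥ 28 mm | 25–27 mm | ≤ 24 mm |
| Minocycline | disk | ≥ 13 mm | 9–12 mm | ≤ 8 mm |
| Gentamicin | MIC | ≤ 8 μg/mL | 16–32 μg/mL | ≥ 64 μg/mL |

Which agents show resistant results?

Cefuroxime 64 μg/mL: ≥ 64 μg/mL — resistant
Fosfomycin (256 μg/mL) ≥ 4 μg/mL → Resistant
Cefepime (28 mm) ≥ 28 mm — S
Minocycline 7 mm: ≤ 8 mm → resistant
Gentamicin (8 μg/mL) ≤ 8 μg/mL — susceptible

cefuroxime, fosfomycin, minocycline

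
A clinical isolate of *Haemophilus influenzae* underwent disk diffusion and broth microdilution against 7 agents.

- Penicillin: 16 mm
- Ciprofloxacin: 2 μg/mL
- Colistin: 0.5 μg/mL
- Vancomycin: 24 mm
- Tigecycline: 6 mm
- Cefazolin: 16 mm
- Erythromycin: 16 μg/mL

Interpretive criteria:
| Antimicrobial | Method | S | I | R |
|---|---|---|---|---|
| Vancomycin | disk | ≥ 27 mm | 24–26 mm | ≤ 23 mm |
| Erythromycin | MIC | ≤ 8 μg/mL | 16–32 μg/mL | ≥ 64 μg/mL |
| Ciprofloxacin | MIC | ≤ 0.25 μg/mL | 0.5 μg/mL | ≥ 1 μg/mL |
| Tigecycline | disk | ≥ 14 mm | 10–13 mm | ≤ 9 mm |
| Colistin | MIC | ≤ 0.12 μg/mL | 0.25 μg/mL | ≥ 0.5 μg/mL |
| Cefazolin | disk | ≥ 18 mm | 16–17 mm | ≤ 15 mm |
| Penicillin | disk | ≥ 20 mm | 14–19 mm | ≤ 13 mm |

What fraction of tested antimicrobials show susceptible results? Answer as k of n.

0 of 7

Penicillin 16 mm: in 14–19 mm → Intermediate
Ciprofloxacin 2 μg/mL: ≥ 1 μg/mL ⇒ R
Colistin 0.5 μg/mL: ≥ 0.5 μg/mL ⇒ R
Vancomycin (24 mm) in 24–26 mm ⇒ Intermediate
Tigecycline: 6 mm is ≤ 9 mm ⇒ R
Cefazolin (16 mm) in 16–17 mm → Intermediate
Erythromycin 16 μg/mL: in 16–32 μg/mL — intermediate
Susceptible: 0/7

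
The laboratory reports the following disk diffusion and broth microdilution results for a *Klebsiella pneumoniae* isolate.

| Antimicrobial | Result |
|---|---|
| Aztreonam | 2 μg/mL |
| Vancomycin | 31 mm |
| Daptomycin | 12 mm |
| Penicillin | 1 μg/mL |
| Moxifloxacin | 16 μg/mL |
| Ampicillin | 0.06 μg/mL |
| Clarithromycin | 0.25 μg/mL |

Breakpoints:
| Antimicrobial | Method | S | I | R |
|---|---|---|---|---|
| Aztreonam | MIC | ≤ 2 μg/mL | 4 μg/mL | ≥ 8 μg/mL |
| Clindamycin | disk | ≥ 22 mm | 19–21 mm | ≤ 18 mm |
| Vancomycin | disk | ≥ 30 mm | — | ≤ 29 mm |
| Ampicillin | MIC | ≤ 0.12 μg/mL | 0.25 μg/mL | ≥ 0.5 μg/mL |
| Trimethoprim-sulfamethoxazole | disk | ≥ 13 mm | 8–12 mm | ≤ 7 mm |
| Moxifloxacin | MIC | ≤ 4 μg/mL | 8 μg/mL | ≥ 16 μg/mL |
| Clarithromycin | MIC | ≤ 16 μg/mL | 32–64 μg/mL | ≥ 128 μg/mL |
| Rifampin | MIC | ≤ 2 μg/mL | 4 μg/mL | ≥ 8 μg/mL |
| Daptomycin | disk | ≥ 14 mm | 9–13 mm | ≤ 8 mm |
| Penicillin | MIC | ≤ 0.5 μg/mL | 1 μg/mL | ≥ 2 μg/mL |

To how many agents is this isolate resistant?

1

Aztreonam (2 μg/mL) ≤ 2 μg/mL → S
Vancomycin (31 mm) ≥ 30 mm — Susceptible
Daptomycin 12 mm: in 9–13 mm → I
Penicillin 1 μg/mL: = 1 μg/mL — I
Moxifloxacin 16 μg/mL: ≥ 16 μg/mL ⇒ resistant
Ampicillin: 0.06 μg/mL is ≤ 0.12 μg/mL — susceptible
Clarithromycin: 0.25 μg/mL is ≤ 16 μg/mL → susceptible
Resistant: 1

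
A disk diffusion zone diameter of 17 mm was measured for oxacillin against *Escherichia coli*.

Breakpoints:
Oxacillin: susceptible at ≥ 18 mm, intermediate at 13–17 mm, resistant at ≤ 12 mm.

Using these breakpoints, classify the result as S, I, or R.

Intermediate

Oxacillin: 17 mm is in 13–17 mm → Intermediate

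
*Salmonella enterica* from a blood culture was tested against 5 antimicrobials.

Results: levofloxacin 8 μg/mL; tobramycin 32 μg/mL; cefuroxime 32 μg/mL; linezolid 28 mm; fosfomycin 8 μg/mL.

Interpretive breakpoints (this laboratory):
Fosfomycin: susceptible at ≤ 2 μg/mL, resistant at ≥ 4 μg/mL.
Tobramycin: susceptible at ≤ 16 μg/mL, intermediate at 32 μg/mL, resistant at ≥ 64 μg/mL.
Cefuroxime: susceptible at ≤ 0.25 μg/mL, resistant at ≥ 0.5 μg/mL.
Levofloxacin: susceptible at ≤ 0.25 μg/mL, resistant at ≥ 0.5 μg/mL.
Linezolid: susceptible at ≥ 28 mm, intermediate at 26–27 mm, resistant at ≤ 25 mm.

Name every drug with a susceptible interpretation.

linezolid

Levofloxacin 8 μg/mL: ≥ 0.5 μg/mL ⇒ resistant
Tobramycin (32 μg/mL) = 32 μg/mL → I
Cefuroxime (32 μg/mL) ≥ 0.5 μg/mL ⇒ Resistant
Linezolid: 28 mm is ≥ 28 mm — S
Fosfomycin 8 μg/mL: ≥ 4 μg/mL ⇒ Resistant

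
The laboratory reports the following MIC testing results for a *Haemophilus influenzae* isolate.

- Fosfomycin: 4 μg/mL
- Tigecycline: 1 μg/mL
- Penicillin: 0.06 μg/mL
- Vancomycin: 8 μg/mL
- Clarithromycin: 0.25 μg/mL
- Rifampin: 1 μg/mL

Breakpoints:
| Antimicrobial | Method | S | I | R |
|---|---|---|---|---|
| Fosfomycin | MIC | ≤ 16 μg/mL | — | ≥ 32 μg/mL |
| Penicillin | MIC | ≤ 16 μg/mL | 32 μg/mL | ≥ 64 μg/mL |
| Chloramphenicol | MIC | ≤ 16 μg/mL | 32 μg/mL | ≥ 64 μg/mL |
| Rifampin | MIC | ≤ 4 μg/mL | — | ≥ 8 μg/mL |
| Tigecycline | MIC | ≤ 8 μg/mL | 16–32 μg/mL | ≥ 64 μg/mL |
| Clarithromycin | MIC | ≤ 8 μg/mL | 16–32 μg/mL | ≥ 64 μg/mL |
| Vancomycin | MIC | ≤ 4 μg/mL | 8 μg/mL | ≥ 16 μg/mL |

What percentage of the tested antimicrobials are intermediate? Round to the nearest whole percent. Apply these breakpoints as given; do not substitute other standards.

Fosfomycin 4 μg/mL: ≤ 16 μg/mL → S
Tigecycline: 1 μg/mL is ≤ 8 μg/mL — Susceptible
Penicillin (0.06 μg/mL) ≤ 16 μg/mL → S
Vancomycin (8 μg/mL) = 8 μg/mL — intermediate
Clarithromycin (0.25 μg/mL) ≤ 8 μg/mL — Susceptible
Rifampin 1 μg/mL: ≤ 4 μg/mL ⇒ Susceptible
Intermediate: 1/6

17%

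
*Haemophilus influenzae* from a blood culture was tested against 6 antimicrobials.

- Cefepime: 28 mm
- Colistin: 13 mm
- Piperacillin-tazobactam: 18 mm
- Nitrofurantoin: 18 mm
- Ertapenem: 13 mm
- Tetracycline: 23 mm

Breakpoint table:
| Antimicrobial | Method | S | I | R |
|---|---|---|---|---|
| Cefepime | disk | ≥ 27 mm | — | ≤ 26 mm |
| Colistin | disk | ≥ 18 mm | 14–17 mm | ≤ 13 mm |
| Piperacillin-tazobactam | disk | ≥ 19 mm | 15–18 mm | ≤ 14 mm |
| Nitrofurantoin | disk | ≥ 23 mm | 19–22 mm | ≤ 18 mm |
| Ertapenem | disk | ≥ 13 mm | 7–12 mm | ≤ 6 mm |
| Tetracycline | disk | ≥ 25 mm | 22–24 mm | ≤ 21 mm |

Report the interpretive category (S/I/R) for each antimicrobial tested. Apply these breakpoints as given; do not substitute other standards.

Cefepime (28 mm) ≥ 27 mm → Susceptible
Colistin 13 mm: ≤ 13 mm → R
Piperacillin-tazobactam (18 mm) in 15–18 mm — Intermediate
Nitrofurantoin: 18 mm is ≤ 18 mm ⇒ Resistant
Ertapenem 13 mm: ≥ 13 mm — S
Tetracycline 23 mm: in 22–24 mm → I

S, R, I, R, S, I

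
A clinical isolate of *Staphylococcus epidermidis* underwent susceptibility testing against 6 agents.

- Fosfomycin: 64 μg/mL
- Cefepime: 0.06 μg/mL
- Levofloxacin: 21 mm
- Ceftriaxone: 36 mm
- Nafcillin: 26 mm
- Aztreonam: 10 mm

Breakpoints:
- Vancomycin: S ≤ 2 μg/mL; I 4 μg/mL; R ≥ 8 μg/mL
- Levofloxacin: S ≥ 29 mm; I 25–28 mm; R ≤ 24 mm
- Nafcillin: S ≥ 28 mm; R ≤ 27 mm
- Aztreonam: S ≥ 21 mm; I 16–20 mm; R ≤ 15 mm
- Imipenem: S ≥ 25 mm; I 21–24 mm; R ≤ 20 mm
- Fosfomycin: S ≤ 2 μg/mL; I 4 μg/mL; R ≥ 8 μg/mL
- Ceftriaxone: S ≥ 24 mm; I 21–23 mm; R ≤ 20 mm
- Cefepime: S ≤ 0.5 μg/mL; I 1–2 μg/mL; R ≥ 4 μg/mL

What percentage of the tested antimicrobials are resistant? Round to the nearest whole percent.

Fosfomycin (64 μg/mL) ≥ 8 μg/mL — R
Cefepime: 0.06 μg/mL is ≤ 0.5 μg/mL → susceptible
Levofloxacin 21 mm: ≤ 24 mm ⇒ R
Ceftriaxone: 36 mm is ≥ 24 mm ⇒ susceptible
Nafcillin: 26 mm is ≤ 27 mm → Resistant
Aztreonam 10 mm: ≤ 15 mm ⇒ Resistant
Resistant: 4/6

67%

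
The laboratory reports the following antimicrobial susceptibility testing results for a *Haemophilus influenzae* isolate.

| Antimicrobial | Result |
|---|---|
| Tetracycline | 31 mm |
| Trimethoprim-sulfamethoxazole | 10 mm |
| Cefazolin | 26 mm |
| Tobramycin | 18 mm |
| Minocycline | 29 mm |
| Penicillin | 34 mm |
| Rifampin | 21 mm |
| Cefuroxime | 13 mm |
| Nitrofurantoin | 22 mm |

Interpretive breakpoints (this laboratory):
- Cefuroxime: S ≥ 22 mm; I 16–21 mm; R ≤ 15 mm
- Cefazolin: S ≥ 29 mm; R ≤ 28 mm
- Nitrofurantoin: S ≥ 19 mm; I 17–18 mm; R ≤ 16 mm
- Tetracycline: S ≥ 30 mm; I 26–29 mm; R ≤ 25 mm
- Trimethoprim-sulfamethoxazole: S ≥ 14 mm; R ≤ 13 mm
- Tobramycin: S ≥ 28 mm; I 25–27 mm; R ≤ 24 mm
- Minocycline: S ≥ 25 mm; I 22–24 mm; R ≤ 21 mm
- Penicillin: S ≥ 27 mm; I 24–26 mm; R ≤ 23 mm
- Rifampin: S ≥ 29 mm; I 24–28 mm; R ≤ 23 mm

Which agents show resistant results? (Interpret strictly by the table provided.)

Tetracycline 31 mm: ≥ 30 mm → susceptible
Trimethoprim-sulfamethoxazole (10 mm) ≤ 13 mm — resistant
Cefazolin (26 mm) ≤ 28 mm → R
Tobramycin (18 mm) ≤ 24 mm ⇒ R
Minocycline 29 mm: ≥ 25 mm — susceptible
Penicillin 34 mm: ≥ 27 mm ⇒ susceptible
Rifampin 21 mm: ≤ 23 mm ⇒ resistant
Cefuroxime 13 mm: ≤ 15 mm — R
Nitrofurantoin 22 mm: ≥ 19 mm — S

trimethoprim-sulfamethoxazole, cefazolin, tobramycin, rifampin, cefuroxime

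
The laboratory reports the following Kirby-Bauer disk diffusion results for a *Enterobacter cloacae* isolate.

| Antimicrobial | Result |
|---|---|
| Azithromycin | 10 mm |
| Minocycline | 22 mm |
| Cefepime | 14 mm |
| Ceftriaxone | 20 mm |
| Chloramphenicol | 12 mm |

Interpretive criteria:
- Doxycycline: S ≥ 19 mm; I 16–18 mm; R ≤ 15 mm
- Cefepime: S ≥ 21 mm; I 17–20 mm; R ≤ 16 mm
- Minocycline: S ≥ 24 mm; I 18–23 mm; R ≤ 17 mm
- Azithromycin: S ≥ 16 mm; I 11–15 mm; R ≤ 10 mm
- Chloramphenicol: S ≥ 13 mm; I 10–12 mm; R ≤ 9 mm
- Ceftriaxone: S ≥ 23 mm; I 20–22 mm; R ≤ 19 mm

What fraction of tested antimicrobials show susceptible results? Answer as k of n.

Azithromycin: 10 mm is ≤ 10 mm ⇒ Resistant
Minocycline: 22 mm is in 18–23 mm → intermediate
Cefepime: 14 mm is ≤ 16 mm — resistant
Ceftriaxone 20 mm: in 20–22 mm — I
Chloramphenicol 12 mm: in 10–12 mm → I
Susceptible: 0/5

0 of 5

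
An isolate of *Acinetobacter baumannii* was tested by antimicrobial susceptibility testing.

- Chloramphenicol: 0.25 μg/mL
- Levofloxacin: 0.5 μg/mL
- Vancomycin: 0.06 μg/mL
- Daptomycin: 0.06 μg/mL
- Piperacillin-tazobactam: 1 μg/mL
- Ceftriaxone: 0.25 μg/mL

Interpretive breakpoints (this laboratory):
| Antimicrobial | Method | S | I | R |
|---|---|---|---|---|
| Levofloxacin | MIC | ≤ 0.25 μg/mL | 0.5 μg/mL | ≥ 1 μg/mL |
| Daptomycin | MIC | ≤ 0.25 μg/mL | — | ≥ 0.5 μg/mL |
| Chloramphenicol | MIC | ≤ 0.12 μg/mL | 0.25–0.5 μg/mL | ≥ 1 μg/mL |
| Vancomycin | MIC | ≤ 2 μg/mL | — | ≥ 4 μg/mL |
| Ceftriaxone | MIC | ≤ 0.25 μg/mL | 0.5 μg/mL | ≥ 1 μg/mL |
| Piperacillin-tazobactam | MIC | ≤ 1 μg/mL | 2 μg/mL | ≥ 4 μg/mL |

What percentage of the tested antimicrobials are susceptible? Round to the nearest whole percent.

67%

Chloramphenicol (0.25 μg/mL) in 0.25–0.5 μg/mL → I
Levofloxacin (0.5 μg/mL) = 0.5 μg/mL — I
Vancomycin: 0.06 μg/mL is ≤ 2 μg/mL — susceptible
Daptomycin 0.06 μg/mL: ≤ 0.25 μg/mL ⇒ S
Piperacillin-tazobactam (1 μg/mL) ≤ 1 μg/mL — susceptible
Ceftriaxone (0.25 μg/mL) ≤ 0.25 μg/mL ⇒ S
Susceptible: 4/6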